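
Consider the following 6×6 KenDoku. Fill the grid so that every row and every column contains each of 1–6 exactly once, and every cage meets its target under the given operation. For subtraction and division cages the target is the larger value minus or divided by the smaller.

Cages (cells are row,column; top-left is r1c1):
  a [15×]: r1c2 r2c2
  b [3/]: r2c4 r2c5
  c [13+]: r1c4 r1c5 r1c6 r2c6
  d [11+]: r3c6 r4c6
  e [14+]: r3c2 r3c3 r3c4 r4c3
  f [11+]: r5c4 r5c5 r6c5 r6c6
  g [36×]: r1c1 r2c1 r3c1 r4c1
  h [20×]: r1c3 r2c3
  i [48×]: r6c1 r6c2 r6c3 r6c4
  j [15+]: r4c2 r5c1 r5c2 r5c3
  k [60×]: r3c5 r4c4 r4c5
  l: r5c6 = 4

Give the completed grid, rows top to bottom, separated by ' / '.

L is a freebie; hence r5c6 = 4.
In row 2, 4 can only go at r2c3, so r2c3 = 4.
4 is placed in column 3, so r1c3 = 5.
5 is placed in row 1, so r1c2 = 3.
Cage a needs two cells with product 15, so r2c2 = 5.
In column 1, 4 can only go at r6c1, so r6c1 = 4.
The only place for 5 in column 1 is r5c1.
In column 2, 4 can only go at r3c2, so r3c2 = 4.
In column 6, 3 can only go at r6c6, so r6c6 = 3.
Row 5 needs a 3, and only r5c3 is open for it.
In row 6, 5 can only go at r6c5, so r6c5 = 5.
Cage k needs product 60; hence r4c4 = 5.
5 is placed in row 4, which forces r4c6 = 6.
Cage e has sum 14; hence r3c3 = 6.
Row 3 already has 6, which forces r3c5 = 3.
Column 6 already has 6, leaving r3c6 = 5.
Row 4 already has 6, which forces r4c2 = 1.
1 is placed in row 4; hence r4c3 = 2.
Row 4 now contains 2, which forces r4c5 = 4.
Cage j has sum 15, so r5c2 = 6.
6 is placed in column 2, so r6c2 = 2.
2 is placed in column 3, which forces r6c3 = 1.
1 is placed in row 6; hence r6c4 = 6.
Column 4 already has 6, leaving r1c4 = 4.
Column 5 now contains 4; hence r1c5 = 6.
6 is placed in column 5; hence r2c5 = 1.
Row 2 already has 1, leaving r2c6 = 2.
Row 3 already has 3, leaving r3c4 = 2.
Row 4 now contains 2, leaving r4c1 = 3.
Column 4 already has 2; hence r5c4 = 1.
Column 5 now contains 1, leaving r5c5 = 2.
Cage g needs product 36, so r1c1 = 2.
Column 6 already has 2, leaving r1c6 = 1.
2 is placed in row 2, which forces r2c1 = 6.
2 is placed in row 2, which forces r2c4 = 3.
2 is placed in row 3; hence r3c1 = 1.

2 3 5 4 6 1 / 6 5 4 3 1 2 / 1 4 6 2 3 5 / 3 1 2 5 4 6 / 5 6 3 1 2 4 / 4 2 1 6 5 3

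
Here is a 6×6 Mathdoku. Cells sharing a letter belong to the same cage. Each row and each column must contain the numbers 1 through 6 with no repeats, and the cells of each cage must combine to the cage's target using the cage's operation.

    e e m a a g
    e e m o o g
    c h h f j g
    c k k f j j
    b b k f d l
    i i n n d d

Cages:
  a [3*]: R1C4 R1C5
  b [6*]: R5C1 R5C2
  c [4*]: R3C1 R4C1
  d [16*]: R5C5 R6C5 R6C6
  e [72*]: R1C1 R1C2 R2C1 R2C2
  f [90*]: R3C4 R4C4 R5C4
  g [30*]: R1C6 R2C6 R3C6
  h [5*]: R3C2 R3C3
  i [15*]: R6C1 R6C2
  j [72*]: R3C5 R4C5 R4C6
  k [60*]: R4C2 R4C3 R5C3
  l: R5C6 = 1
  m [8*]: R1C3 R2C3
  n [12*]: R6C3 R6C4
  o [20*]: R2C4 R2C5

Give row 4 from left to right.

Cage l is a single given cell, which forces R5C6 = 1.
Row 1 needs a 5, and only R1C6 is open for it.
The only place for 2 in row 3 is R3C6.
Column 6 already has 2, which forces R2C6 = 3.
Cage d has product 16; hence R5C5 = 4.
Cage d has product 16; hence R6C5 = 1.
Column 6 already has 2, which forces R6C6 = 4.
Cage a needs two cells with product 3, leaving R1C4 = 1.
Column 5 already has 1, leaving R1C5 = 3.
The two cells of cage o must have product 20, which forces R2C4 = 4.
Column 5 now contains 4, so R2C5 = 5.
Cage j needs product 72, which forces R3C5 = 6.
Cage j has product 72, so R4C5 = 2.
4 is placed in column 6, leaving R4C6 = 6.
The two cells of cage m must have product 8; hence R1C3 = 4.
Row 2 already has 4, leaving R2C3 = 2.
Cage f has product 90, which forces R5C4 = 6.
Column 3 already has 2, so R6C3 = 6.
Column 4 now contains 6, so R6C4 = 2.
Cage k needs product 60, which forces R4C2 = 4.
Cage c's pair has product 4, which forces R3C1 = 4.
Row 4 already has 4, so R4C1 = 1.
Cage e has product 72, so R1C1 = 2.
Cage e has product 72; hence R1C2 = 6.
Column 1 already has 1, which forces R2C1 = 6.
Cage e needs product 72, leaving R2C2 = 1.
Column 2 now contains 1, which forces R3C2 = 5.
Row 3 now contains 5, so R3C3 = 1.
Row 3 now contains 5, so R3C4 = 3.
Column 4 already has 3, which forces R4C4 = 5.
Column 1 now contains 2, so R5C1 = 3.
3 is placed in row 5, leaving R5C2 = 2.
3 is placed in row 5, leaving R5C3 = 5.
Column 1 now contains 3; hence R6C1 = 5.
Column 2 already has 5, which forces R6C2 = 3.
Row 4 already has 5; hence R4C3 = 3.
Filled in: 2 6 4 1 3 5 / 6 1 2 4 5 3 / 4 5 1 3 6 2 / 1 4 3 5 2 6 / 3 2 5 6 4 1 / 5 3 6 2 1 4.

1 4 3 5 2 6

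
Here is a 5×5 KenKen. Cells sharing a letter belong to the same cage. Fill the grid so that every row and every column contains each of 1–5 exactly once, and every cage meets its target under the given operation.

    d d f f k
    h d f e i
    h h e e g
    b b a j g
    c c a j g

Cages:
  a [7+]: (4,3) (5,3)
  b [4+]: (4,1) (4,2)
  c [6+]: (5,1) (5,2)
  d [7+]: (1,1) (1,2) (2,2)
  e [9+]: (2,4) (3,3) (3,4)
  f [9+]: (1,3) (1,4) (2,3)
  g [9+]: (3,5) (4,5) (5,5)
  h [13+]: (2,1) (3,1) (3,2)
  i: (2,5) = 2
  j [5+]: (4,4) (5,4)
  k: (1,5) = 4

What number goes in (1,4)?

K is a freebie; hence (1,5) = 4.
I is a freebie; hence (2,5) = 2.
(4,1) and (4,2) in row 4 are {1, 3}, so (4,5) = 5.
The two cells of cage a must have sum 7, leaving (4,3) = 2.
2 is placed in row 4, leaving (4,4) = 4.
(5,4) and (5,5) in row 5 are {1, 3}, leaving (5,3) = 5.
Cage j's pair has sum 5, leaving (5,4) = 1.
Row 5 already has 1, so (5,5) = 3.
Column 5 now contains 3, leaving (3,5) = 1.
The 3 cells of cage e must have sum 9; hence (2,4) = 3.
Row 3 already has 1, leaving (3,3) = 4.
Cage e has sum 9, which forces (3,4) = 2.
Cage f needs sum 9, leaving (1,3) = 3.
Column 4 now contains 2, so (1,4) = 5.
The 3 cells of cage h must have sum 13; hence (2,1) = 5.
Column 3 now contains 4, leaving (2,3) = 1.
Cage h needs sum 13; hence (3,1) = 3.
Row 3 already has 4, so (3,2) = 5.
Column 1 already has 3; hence (4,1) = 1.
Row 4 already has 1, so (4,2) = 3.
Column 1 now contains 1, which forces (1,1) = 2.
The 3 cells of cage d must have sum 7; hence (1,2) = 1.
Row 2 already has 1, leaving (2,2) = 4.
Column 1 already has 2, so (5,1) = 4.
Column 2 already has 4, which forces (5,2) = 2.
Filled in: 2 1 3 5 4 / 5 4 1 3 2 / 3 5 4 2 1 / 1 3 2 4 5 / 4 2 5 1 3.

5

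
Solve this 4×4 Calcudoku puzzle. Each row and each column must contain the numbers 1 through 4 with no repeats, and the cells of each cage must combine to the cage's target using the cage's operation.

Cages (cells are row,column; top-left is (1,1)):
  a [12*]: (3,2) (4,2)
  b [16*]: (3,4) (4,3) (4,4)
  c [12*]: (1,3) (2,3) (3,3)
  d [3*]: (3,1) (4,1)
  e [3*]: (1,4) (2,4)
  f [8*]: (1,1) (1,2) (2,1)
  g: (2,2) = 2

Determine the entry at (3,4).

2

Cage g is a single given cell, so (2,2) = 2.
Cage f needs product 8, which forces (1,1) = 2.
Row 3 needs a 2, and only (3,4) is open for it.
Cage b needs product 16; hence (4,3) = 2.
Cage b needs product 16, so (4,4) = 4.
Cage a's pair has product 12; hence (3,2) = 4.
Row 4 already has 4, which forces (4,2) = 3.
Column 2 now contains 4; hence (1,2) = 1.
1 is placed in row 1, so (1,4) = 3.
Cage f needs product 8, leaving (2,1) = 4.
Column 4 already has 3, which forces (2,4) = 1.
The two cells of cage d must have product 3, leaving (3,1) = 3.
3 is placed in row 3; hence (3,3) = 1.
3 is placed in row 4, leaving (4,1) = 1.
Row 1 now contains 3, so (1,3) = 4.
1 is placed in row 2, so (2,3) = 3.
The full grid is 2 1 4 3 / 4 2 3 1 / 3 4 1 2 / 1 3 2 4.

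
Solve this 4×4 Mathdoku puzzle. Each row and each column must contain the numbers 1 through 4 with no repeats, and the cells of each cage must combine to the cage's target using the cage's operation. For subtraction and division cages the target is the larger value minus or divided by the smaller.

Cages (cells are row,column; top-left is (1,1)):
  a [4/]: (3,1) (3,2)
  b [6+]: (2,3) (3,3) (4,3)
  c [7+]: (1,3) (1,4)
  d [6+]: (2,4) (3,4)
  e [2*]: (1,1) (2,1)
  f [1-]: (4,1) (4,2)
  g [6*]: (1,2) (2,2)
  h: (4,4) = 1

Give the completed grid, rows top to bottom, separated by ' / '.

H is a freebie, so (4,4) = 1.
In row 1, 1 can only go at (1,1), so (1,1) = 1.
Column 1 now contains 1; hence (2,1) = 2.
2 is placed in row 2, which forces (2,2) = 3.
Row 2 already has 3, which forces (2,3) = 1.
2 is placed in row 2, leaving (2,4) = 4.
Column 1 now contains 1, leaving (3,1) = 4.
The two cells of cage a must have quotient 4, so (3,2) = 1.
4 is placed in column 4; hence (3,4) = 2.
4 is placed in column 1, so (4,1) = 3.
Row 4 now contains 3, which forces (4,3) = 2.
3 is placed in column 2, leaving (1,2) = 2.
Cage c's pair has sum 7, leaving (1,3) = 4.
4 is placed in column 4, so (1,4) = 3.
2 is placed in row 3, leaving (3,3) = 3.
Row 4 now contains 2, leaving (4,2) = 4.

1 2 4 3 / 2 3 1 4 / 4 1 3 2 / 3 4 2 1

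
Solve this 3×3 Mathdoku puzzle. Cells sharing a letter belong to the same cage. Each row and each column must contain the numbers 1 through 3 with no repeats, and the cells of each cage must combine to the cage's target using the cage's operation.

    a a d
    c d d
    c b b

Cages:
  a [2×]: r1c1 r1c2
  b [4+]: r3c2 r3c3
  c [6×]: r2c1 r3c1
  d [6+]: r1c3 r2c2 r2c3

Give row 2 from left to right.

Row 1 needs a 3, and only r1c3 is open for it.
The two cells of cage b must have sum 4; hence r3c2 = 3.
Column 3 already has 3, leaving r3c3 = 1.
Cage c needs two cells with product 6, leaving r2c1 = 3.
The 3 cells of cage d must have sum 6; hence r2c2 = 1.
Column 3 already has 1, leaving r2c3 = 2.
Row 3 already has 3, leaving r3c1 = 2.
Column 1 now contains 2, which forces r1c1 = 1.
Column 2 already has 1; hence r1c2 = 2.
Filled in: 1 2 3 / 3 1 2 / 2 3 1.

3 1 2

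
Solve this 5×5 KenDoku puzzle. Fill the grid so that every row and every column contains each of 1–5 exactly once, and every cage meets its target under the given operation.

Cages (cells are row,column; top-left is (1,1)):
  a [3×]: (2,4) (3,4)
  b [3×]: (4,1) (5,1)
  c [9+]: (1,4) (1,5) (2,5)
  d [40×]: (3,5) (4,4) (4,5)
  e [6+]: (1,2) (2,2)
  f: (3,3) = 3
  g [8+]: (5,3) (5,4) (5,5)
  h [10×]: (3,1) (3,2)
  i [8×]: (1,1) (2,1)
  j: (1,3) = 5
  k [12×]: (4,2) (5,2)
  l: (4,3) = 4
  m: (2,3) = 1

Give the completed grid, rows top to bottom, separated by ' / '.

2 1 5 4 3 / 4 5 1 3 2 / 5 2 3 1 4 / 1 3 4 2 5 / 3 4 2 5 1

J is a freebie, which forces (1,3) = 5.
Cage m is given, which forces (2,3) = 1.
Row 2 now contains 1, leaving (2,4) = 3.
Cage f is given, which forces (3,3) = 3.
Column 4 now contains 3, so (3,4) = 1.
Cage l is given; hence (4,3) = 4.
Column 3 already has 4, leaving (5,3) = 2.
Cage d has product 40, so (3,5) = 4.
Row 4 now contains 4, which forces (4,2) = 3.
Cage k's pair has product 12, so (5,2) = 4.
Cage g has sum 8; hence (5,4) = 5.
The 3 cells of cage g must have sum 8; hence (5,5) = 1.
The two cells of cage e must have sum 6; hence (1,2) = 1.
Cage c needs sum 9, which forces (1,4) = 4.
1 is placed in column 5; hence (1,5) = 3.
The two cells of cage e must have sum 6, which forces (2,2) = 5.
Column 5 now contains 4; hence (2,5) = 2.
Column 2 now contains 5, which forces (3,2) = 2.
3 is placed in row 4; hence (4,1) = 1.
5 is placed in column 4; hence (4,4) = 2.
Cage d has product 40, leaving (4,5) = 5.
1 is placed in row 5; hence (5,1) = 3.
Row 1 now contains 4, so (1,1) = 2.
Row 2 now contains 2, so (2,1) = 4.
Row 3 now contains 2, so (3,1) = 5.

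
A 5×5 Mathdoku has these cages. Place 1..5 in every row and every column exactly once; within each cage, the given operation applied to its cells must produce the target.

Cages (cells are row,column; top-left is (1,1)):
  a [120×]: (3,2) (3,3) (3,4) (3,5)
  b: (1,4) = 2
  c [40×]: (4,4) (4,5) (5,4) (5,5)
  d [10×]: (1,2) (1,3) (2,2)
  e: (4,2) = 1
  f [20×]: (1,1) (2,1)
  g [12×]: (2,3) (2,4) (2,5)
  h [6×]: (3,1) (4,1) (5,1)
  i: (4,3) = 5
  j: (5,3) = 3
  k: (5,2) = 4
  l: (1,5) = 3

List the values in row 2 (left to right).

B is a freebie; hence (1,4) = 2.
Cage l is a single given cell; hence (1,5) = 3.
E is a freebie, which forces (4,2) = 1.
Cage i is a single given cell, leaving (4,3) = 5.
Row 4 now contains 5, leaving (4,4) = 4.
Row 4 already has 4, so (4,5) = 2.
K is a freebie, leaving (5,2) = 4.
J is a freebie, so (5,3) = 3.
Column 2 now contains 1; hence (1,2) = 5.
Column 3 now contains 5, leaving (1,3) = 1.
The 3 cells of cage d must have product 10; hence (2,2) = 2.
1 is placed in column 3, so (2,3) = 4.
Cage g needs product 12, leaving (2,4) = 3.
Row 2 now contains 4, so (2,5) = 1.
2 is placed in column 2, so (3,2) = 3.
Column 3 already has 4; hence (3,3) = 2.
3 is placed in column 4, so (3,4) = 5.
5 is placed in row 3, so (3,5) = 4.
Row 4 already has 2, leaving (4,1) = 3.
Column 4 already has 5, which forces (5,4) = 1.
Column 5 now contains 1, so (5,5) = 5.
Row 1 already has 5, so (1,1) = 4.
Row 2 now contains 4; hence (2,1) = 5.
Row 3 now contains 2; hence (3,1) = 1.
Row 5 already has 1, so (5,1) = 2.
Completed grid: 4 5 1 2 3 / 5 2 4 3 1 / 1 3 2 5 4 / 3 1 5 4 2 / 2 4 3 1 5.

5 2 4 3 1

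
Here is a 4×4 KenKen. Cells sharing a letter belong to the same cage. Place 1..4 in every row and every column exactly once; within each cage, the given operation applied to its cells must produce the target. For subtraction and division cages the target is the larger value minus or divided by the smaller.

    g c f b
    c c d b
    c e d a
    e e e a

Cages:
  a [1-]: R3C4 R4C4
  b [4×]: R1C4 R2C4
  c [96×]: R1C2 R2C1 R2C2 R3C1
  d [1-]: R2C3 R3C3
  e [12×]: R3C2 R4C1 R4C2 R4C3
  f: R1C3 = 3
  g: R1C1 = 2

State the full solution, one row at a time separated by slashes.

2 4 3 1 / 3 2 1 4 / 4 1 2 3 / 1 3 4 2

Cage g is given, leaving R1C1 = 2.
F is a freebie, which forces R1C3 = 3.
Row 1 already has 3, which forces R1C2 = 4.
Row 1 now contains 4, which forces R1C4 = 1.
Cage c needs product 96, which forces R2C2 = 2.
2 is placed in row 2, so R2C3 = 1.
Column 4 now contains 1; hence R2C4 = 4.
Column 2 now contains 2, so R3C2 = 1.
Column 3 already has 1, which forces R3C3 = 2.
Row 3 now contains 2, leaving R3C4 = 3.
1 is placed in column 2, so R4C2 = 3.
Column 3 already has 2, so R4C3 = 4.
Column 4 now contains 3, leaving R4C4 = 2.
4 is placed in row 2; hence R2C1 = 3.
Row 3 now contains 3; hence R3C1 = 4.
Row 4 now contains 4, which forces R4C1 = 1.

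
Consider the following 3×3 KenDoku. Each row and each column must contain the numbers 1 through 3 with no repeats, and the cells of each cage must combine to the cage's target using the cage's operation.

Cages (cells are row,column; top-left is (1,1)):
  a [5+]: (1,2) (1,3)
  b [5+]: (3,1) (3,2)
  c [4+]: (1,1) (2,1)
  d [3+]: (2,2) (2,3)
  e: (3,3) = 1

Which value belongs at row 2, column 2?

1

Cage e is a single given cell, leaving (3,3) = 1.
Cage d needs two cells with sum 3, which forces (2,2) = 1.
Column 3 already has 1, which forces (2,3) = 2.
Cage c needs two cells with sum 4; hence (1,1) = 1.
The two cells of cage a must have sum 5, so (1,2) = 2.
Column 3 now contains 2, leaving (1,3) = 3.
1 is placed in row 2, leaving (2,1) = 3.
Column 1 already has 3; hence (3,1) = 2.
Column 2 already has 2, which forces (3,2) = 3.
Filled in: 1 2 3 / 3 1 2 / 2 3 1.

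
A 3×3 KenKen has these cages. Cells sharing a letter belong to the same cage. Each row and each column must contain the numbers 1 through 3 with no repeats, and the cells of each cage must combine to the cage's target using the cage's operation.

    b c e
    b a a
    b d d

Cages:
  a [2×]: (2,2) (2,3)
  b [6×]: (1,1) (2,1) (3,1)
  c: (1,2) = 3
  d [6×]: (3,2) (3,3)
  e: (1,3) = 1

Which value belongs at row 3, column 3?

Cage c is a single given cell; hence (1,2) = 3.
E is a freebie, leaving (1,3) = 1.
Column 3 now contains 1, so (2,3) = 2.
3 is placed in column 2, so (3,2) = 2.
2 is placed in column 3, so (3,3) = 3.
Row 1 now contains 1, so (1,1) = 2.
The 3 cells of cage b must have product 6, which forces (2,1) = 3.
Row 2 already has 2, so (2,2) = 1.
3 is placed in row 3; hence (3,1) = 1.
Completed grid: 2 3 1 / 3 1 2 / 1 2 3.

3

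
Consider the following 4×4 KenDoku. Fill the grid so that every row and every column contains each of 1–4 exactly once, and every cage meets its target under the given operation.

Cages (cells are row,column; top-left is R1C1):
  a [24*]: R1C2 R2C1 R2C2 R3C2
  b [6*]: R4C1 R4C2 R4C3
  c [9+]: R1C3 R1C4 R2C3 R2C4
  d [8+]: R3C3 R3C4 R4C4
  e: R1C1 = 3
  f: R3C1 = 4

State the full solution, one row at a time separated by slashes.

E is a freebie; hence R1C1 = 3.
Cage f is given; hence R3C1 = 4.
Row 4 needs a 4, and only R4C4 is open for it.
The only place for 2 in row 3 is R3C2.
Cage a has product 24, leaving R1C2 = 4.
Row 1 now contains 4, so R1C3 = 2.
Row 1 already has 2, which forces R1C4 = 1.
Cage a has product 24, which forces R2C1 = 1.
Cage a has product 24, so R2C2 = 3.
Row 2 already has 1; hence R2C3 = 4.
3 is placed in row 2, so R2C4 = 2.
Column 4 now contains 1; hence R3C4 = 3.
Column 1 now contains 1, which forces R4C1 = 2.
Column 2 already has 3, leaving R4C2 = 1.
Row 4 now contains 1, so R4C3 = 3.
Row 3 already has 3, which forces R3C3 = 1.

3 4 2 1 / 1 3 4 2 / 4 2 1 3 / 2 1 3 4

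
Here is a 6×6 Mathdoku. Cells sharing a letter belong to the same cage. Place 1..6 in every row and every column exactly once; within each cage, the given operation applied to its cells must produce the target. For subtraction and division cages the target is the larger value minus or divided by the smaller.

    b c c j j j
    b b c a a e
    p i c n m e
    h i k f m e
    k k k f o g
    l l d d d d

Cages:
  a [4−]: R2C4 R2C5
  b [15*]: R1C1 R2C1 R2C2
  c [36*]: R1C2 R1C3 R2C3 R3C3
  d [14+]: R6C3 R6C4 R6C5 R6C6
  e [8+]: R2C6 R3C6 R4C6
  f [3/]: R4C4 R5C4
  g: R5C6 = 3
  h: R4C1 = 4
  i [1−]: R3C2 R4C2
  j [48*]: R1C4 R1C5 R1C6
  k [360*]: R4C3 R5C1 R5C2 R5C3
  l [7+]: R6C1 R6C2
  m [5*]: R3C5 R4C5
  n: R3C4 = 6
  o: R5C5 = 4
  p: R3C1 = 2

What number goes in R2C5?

6

P is a freebie, which forces R3C1 = 2.
Cage n is a single given cell; hence R3C4 = 6.
H is a freebie; hence R4C1 = 4.
O is a freebie; hence R5C5 = 4.
Cage g is a single given cell, so R5C6 = 3.
Cage k needs product 360; hence R4C3 = 6.
Cage f's pair has quotient 3; hence R4C4 = 3.
Cage f needs two cells with quotient 3, so R5C4 = 1.
The only place for 5 in row 1 is R1C1.
5 is placed in column 1, which forces R5C1 = 6.
Row 1 needs a 1, and only R1C3 is open for it.
In row 1, 3 can only go at R1C2, so R1C2 = 3.
Cage b needs product 15; hence R2C1 = 3.
Column 2 already has 3, leaving R2C2 = 1.
Row 2 already has 3, which forces R2C3 = 4.
Row 2 already has 1, leaving R2C5 = 6.
Column 2 already has 1, leaving R3C2 = 4.
Column 3 already has 4, so R3C3 = 3.
3 is placed in column 1; hence R6C1 = 1.
Column 2 already has 4, so R6C2 = 6.
Cage j has product 48, which forces R1C4 = 4.
Column 5 already has 6; hence R1C5 = 2.
Cage j needs product 48, so R1C6 = 6.
The two cells of cage a must have difference 4, leaving R2C4 = 2.
Row 2 already has 2; hence R2C6 = 5.
Column 6 now contains 5, which forces R3C6 = 1.
Cage i's pair has difference 1, so R4C2 = 5.
Row 4 now contains 5, so R4C5 = 1.
Column 6 already has 1, which forces R4C6 = 2.
Column 2 now contains 5; hence R5C2 = 2.
Row 5 now contains 2, which forces R5C3 = 5.
5 is placed in column 3, which forces R6C3 = 2.
Column 4 now contains 2, which forces R6C4 = 5.
Cage d needs sum 14, so R6C5 = 3.
Column 6 already has 2, so R6C6 = 4.
Row 3 now contains 1, leaving R3C5 = 5.
The full grid is 5 3 1 4 2 6 / 3 1 4 2 6 5 / 2 4 3 6 5 1 / 4 5 6 3 1 2 / 6 2 5 1 4 3 / 1 6 2 5 3 4.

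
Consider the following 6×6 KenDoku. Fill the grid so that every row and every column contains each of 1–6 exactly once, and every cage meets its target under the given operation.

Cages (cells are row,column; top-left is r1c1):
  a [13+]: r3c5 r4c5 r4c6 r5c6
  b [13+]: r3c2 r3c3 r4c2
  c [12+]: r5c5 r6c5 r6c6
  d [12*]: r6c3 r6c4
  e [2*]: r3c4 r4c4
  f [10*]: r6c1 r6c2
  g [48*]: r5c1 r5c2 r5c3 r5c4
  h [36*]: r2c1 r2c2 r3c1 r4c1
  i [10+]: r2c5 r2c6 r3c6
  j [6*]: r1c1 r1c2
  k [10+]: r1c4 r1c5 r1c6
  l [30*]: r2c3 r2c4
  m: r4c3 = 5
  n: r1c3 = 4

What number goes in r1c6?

Cage n is given, leaving r1c3 = 4.
Cage m is a single given cell, which forces r4c3 = 5.
Column 3 already has 5, which forces r2c3 = 6.
Cage l's pair has product 30, which forces r2c4 = 5.
In column 1, 5 can only go at r6c1, so r6c1 = 5.
Row 6 now contains 5, leaving r6c2 = 2.
2 is placed in row 6, leaving r6c3 = 3.
The 3 cells of cage b must have sum 13, which forces r3c2 = 5.
Column 3 now contains 3; hence r3c3 = 2.
Row 3 now contains 2; hence r3c4 = 1.
Cage b has sum 13, which forces r4c2 = 6.
Column 4 already has 1, so r4c4 = 2.
Column 3 already has 2, leaving r5c3 = 1.
Cage d's pair has product 12, which forces r6c4 = 4.
Cage g needs product 48, so r5c1 = 2.
Row 5 now contains 1, so r5c2 = 4.
4 is placed in column 4, leaving r5c4 = 6.
Cage c needs sum 12, which forces r5c5 = 5.
Row 5 already has 5; hence r5c6 = 3.
2 is placed in column 1, which forces r1c1 = 6.
The two cells of cage j must have product 6, so r1c2 = 1.
6 is placed in column 4, leaving r1c4 = 3.
Row 1 already has 1, so r1c5 = 2.
Row 1 already has 1, leaving r1c6 = 5.
Cage h has product 36; hence r2c2 = 3.
3 is placed in row 2, so r2c5 = 4.
Cage a needs sum 13, which forces r3c5 = 6.
Row 3 already has 6, leaving r3c6 = 4.
The 4 cells of cage a must have sum 13, which forces r4c5 = 3.
Cage a has sum 13; hence r4c6 = 1.
Column 5 now contains 6, which forces r6c5 = 1.
Column 6 already has 1, leaving r6c6 = 6.
Row 2 now contains 4, which forces r2c1 = 1.
Column 6 already has 1, so r2c6 = 2.
4 is placed in row 3, leaving r3c1 = 3.
Row 4 now contains 1, so r4c1 = 4.
Filled in: 6 1 4 3 2 5 / 1 3 6 5 4 2 / 3 5 2 1 6 4 / 4 6 5 2 3 1 / 2 4 1 6 5 3 / 5 2 3 4 1 6.

5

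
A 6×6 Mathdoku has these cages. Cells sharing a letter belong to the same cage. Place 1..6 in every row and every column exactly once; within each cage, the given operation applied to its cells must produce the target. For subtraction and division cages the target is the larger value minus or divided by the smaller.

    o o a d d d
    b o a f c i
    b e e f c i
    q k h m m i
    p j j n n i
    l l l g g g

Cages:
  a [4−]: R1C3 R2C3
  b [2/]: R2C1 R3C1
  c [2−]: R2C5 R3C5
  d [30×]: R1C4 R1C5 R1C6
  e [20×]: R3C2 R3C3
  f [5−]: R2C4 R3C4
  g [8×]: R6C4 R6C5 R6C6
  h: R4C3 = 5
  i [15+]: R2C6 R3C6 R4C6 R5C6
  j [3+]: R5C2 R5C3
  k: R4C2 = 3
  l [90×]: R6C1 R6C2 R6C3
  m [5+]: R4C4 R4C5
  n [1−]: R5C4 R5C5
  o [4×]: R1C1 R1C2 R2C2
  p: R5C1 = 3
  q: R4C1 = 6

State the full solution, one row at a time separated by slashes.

1 4 6 3 2 5 / 4 1 2 6 5 3 / 2 5 4 1 3 6 / 6 3 5 4 1 2 / 3 2 1 5 6 4 / 5 6 3 2 4 1

Q is a freebie, which forces R4C1 = 6.
K is a freebie, leaving R4C2 = 3.
H is a freebie, leaving R4C3 = 5.
Cage p is given, leaving R5C1 = 3.
Column 1 already has 3; hence R6C1 = 5.
5 is placed in row 6, which forces R6C2 = 6.
6 is placed in row 6, leaving R6C3 = 3.
Cage e's pair has product 20, which forces R3C2 = 5.
Column 3 now contains 5; hence R3C3 = 4.
In row 1, 4 can only go at R1C2, so R1C2 = 4.
The 3 cells of cage o must have product 4; hence R1C1 = 1.
Cage o needs product 4, leaving R2C2 = 1.
Row 2 already has 1, so R2C4 = 6.
Column 1 now contains 1, which forces R3C1 = 2.
6 is placed in column 4, so R3C4 = 1.
Column 4 already has 1, so R4C4 = 4.
Row 4 already has 4; hence R4C5 = 1.
Row 4 already has 1, which forces R4C6 = 2.
1 is placed in column 2, so R5C2 = 2.
Row 5 now contains 2; hence R5C3 = 1.
Row 5 now contains 2, which forces R5C4 = 5.
Column 4 already has 4, which forces R6C4 = 2.
Row 6 now contains 2, leaving R6C5 = 4.
Row 6 already has 4, which forces R6C6 = 1.
The two cells of cage a must have difference 4, leaving R1C3 = 6.
Column 4 now contains 2, leaving R1C4 = 3.
Cage d has product 30, leaving R1C5 = 2.
The 3 cells of cage d must have product 30; hence R1C6 = 5.
Column 1 now contains 2, so R2C1 = 4.
6 is placed in row 2, leaving R2C3 = 2.
Cage c needs two cells with difference 2, which forces R2C5 = 5.
Row 2 already has 4, which forces R2C6 = 3.
Cage c needs two cells with difference 2, so R3C5 = 3.
3 is placed in column 6, so R3C6 = 6.
4 is placed in column 5, which forces R5C5 = 6.
6 is placed in column 6, leaving R5C6 = 4.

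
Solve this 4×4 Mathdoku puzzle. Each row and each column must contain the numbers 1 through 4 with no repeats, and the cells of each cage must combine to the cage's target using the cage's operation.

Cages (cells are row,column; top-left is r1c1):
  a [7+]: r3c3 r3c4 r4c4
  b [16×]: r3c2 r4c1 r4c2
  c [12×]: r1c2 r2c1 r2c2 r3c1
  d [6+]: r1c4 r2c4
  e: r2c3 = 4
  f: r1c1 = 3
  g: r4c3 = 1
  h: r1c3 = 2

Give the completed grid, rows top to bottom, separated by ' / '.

3 1 2 4 / 1 3 4 2 / 4 2 3 1 / 2 4 1 3

Cage f is given; hence r1c1 = 3.
Cage h is given, so r1c3 = 2.
2 is placed in row 1, which forces r1c4 = 4.
Cage e is given, leaving r2c3 = 4.
4 is placed in column 4, so r2c4 = 2.
Cage g is given, so r4c3 = 1.
Row 4 already has 1, which forces r4c4 = 3.
4 is placed in row 1, which forces r1c2 = 1.
Row 2 already has 2; hence r2c1 = 1.
Cage c has product 12, leaving r2c2 = 3.
The 4 cells of cage c must have product 12, which forces r3c1 = 4.
The 3 cells of cage b must have product 16, leaving r3c2 = 2.
Column 3 already has 1, so r3c3 = 3.
Column 4 now contains 3, leaving r3c4 = 1.
The 3 cells of cage b must have product 16; hence r4c1 = 2.
Row 4 already has 1, which forces r4c2 = 4.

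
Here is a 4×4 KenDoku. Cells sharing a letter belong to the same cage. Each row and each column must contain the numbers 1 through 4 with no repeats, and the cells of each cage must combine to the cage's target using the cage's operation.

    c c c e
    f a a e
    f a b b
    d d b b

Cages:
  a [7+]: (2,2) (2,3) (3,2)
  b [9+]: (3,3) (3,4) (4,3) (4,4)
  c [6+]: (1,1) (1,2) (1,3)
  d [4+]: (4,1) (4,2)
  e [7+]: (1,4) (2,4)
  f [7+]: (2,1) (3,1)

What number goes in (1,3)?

3

Row 1 needs a 4, and only (1,4) is open for it.
Column 4 already has 4, which forces (2,4) = 3.
Row 2 already has 3, which forces (2,1) = 4.
The two cells of cage f must have sum 7, leaving (3,1) = 3.
Column 1 already has 3, which forces (4,1) = 1.
Row 4 already has 1, leaving (4,2) = 3.
Row 4 already has 1; hence (4,4) = 2.
Column 1 already has 1; hence (1,1) = 2.
Cage c needs sum 6, which forces (1,2) = 1.
The 3 cells of cage c must have sum 6, so (1,3) = 3.
Column 2 now contains 1, which forces (2,2) = 2.
2 is placed in row 2, so (2,3) = 1.
Cage a needs sum 7, so (3,2) = 4.
Cage b needs sum 9; hence (3,3) = 2.
2 is placed in column 4, so (3,4) = 1.
Row 4 now contains 2, leaving (4,3) = 4.
The full grid is 2 1 3 4 / 4 2 1 3 / 3 4 2 1 / 1 3 4 2.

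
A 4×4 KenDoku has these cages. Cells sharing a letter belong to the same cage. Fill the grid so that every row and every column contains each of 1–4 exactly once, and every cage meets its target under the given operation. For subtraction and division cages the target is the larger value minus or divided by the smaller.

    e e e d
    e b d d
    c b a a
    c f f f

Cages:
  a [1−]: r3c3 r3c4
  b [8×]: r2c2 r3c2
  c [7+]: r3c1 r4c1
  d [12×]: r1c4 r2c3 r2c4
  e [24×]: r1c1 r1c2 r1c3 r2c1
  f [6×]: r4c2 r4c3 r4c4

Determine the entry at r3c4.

2

Row 4 needs a 4, and only r4c1 is open for it.
Column 1 now contains 4, leaving r3c1 = 3.
The only place for 4 in row 3 is r3c2.
Column 2 now contains 4, which forces r1c2 = 3.
Cage e has product 24, so r1c3 = 4.
Column 2 now contains 4, so r2c2 = 2.
Column 2 now contains 2, which forces r4c2 = 1.
The 4 cells of cage e must have product 24; hence r1c1 = 2.
Cage d needs product 12, so r1c4 = 1.
Row 2 already has 2, so r2c1 = 1.
Cage d has product 12, leaving r2c3 = 3.
Cage d has product 12; hence r2c4 = 4.
Column 4 now contains 1, which forces r3c4 = 2.
3 is placed in column 3, leaving r4c3 = 2.
2 is placed in column 4, so r4c4 = 3.
2 is placed in row 3; hence r3c3 = 1.
Completed grid: 2 3 4 1 / 1 2 3 4 / 3 4 1 2 / 4 1 2 3.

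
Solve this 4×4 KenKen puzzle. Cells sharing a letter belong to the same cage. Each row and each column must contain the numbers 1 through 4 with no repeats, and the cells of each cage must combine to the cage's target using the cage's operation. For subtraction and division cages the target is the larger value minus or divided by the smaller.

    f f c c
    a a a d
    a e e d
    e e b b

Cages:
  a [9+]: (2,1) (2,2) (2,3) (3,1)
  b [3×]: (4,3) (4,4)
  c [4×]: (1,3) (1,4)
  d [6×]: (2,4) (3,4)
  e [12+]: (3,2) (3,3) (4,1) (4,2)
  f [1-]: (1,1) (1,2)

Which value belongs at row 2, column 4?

2

The only place for 4 in column 4 is (1,4).
4 is placed in row 1, so (1,3) = 1.
Column 3 already has 1, leaving (4,3) = 3.
Row 4 already has 3, which forces (4,4) = 1.
In row 3, 1 can only go at (3,1), so (3,1) = 1.
Cage a needs sum 9, which forces (2,1) = 3.
The 4 cells of cage a must have sum 9; hence (2,2) = 1.
The 4 cells of cage a must have sum 9; hence (2,3) = 4.
3 is placed in row 2, leaving (2,4) = 2.
Column 3 already has 4, leaving (3,3) = 2.
Column 4 already has 2; hence (3,4) = 3.
3 is placed in column 1, which forces (1,1) = 2.
Cage f needs two cells with difference 1, leaving (1,2) = 3.
Row 3 already has 2; hence (3,2) = 4.
The 4 cells of cage e must have sum 12, which forces (4,1) = 4.
Cage e has sum 12; hence (4,2) = 2.
Completed grid: 2 3 1 4 / 3 1 4 2 / 1 4 2 3 / 4 2 3 1.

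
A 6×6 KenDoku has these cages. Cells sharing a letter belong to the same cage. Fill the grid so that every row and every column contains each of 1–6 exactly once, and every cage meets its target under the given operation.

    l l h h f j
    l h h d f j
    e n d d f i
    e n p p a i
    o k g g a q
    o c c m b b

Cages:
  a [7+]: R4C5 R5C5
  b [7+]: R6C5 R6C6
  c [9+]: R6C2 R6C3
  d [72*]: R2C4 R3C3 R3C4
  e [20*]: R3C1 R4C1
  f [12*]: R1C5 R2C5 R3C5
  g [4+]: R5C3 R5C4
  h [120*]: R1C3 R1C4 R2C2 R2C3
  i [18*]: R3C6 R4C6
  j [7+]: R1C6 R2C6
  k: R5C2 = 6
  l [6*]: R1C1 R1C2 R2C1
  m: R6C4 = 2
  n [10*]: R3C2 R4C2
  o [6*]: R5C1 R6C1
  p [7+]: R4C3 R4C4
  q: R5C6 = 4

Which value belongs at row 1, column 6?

Cage k is given, leaving R5C2 = 6.
Q is a freebie, leaving R5C6 = 4.
M is a freebie, which forces R6C4 = 2.
Row 3 needs a 1, and only R3C5 is open for it.
Row 3 needs a 2, and only R3C2 is open for it.
Column 2 now contains 2, leaving R4C2 = 5.
Cage e needs two cells with product 20, leaving R3C1 = 5.
5 is placed in row 4, leaving R4C1 = 4.
Row 4 now contains 4; hence R4C5 = 2.
The two cells of cage a must have sum 7, which forces R5C5 = 5.
The only place for 3 in row 4 is R4C6.
3 is placed in column 6, which forces R3C6 = 6.
The two cells of cage b must have sum 7; hence R6C5 = 6.
3 is placed in column 6; hence R6C6 = 1.
The 3 cells of cage d must have product 72, which forces R2C4 = 6.
6 is placed in column 4, leaving R4C4 = 1.
Cage o needs two cells with product 6, which forces R5C1 = 2.
Column 4 now contains 1, which forces R5C4 = 3.
Row 6 already has 6, leaving R6C1 = 3.
Cage c needs two cells with sum 9, so R6C2 = 4.
Row 6 already has 6, so R6C3 = 5.
Cage l has product 6, so R1C1 = 6.
Cage l has product 6, so R1C2 = 1.
Cage h needs product 120; hence R1C4 = 5.
Row 1 already has 5, so R1C6 = 2.
Column 1 already has 3; hence R2C1 = 1.
1 is placed in column 2, so R2C2 = 3.
Row 2 already has 3, so R2C5 = 4.
Column 6 now contains 2, so R2C6 = 5.
Cage d needs product 72, which forces R3C3 = 3.
Column 4 now contains 3, leaving R3C4 = 4.
Row 4 now contains 1, leaving R4C3 = 6.
3 is placed in row 5, so R5C3 = 1.
Row 1 already has 2, which forces R1C3 = 4.
4 is placed in column 5, which forces R1C5 = 3.
4 is placed in row 2, leaving R2C3 = 2.
The full grid is 6 1 4 5 3 2 / 1 3 2 6 4 5 / 5 2 3 4 1 6 / 4 5 6 1 2 3 / 2 6 1 3 5 4 / 3 4 5 2 6 1.

2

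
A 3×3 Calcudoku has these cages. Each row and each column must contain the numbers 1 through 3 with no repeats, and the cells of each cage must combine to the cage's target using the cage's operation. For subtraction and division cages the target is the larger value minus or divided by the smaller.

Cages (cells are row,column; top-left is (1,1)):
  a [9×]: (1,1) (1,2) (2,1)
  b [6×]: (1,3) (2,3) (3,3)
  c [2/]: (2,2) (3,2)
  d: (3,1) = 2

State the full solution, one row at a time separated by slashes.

1 3 2 / 3 2 1 / 2 1 3

Cage a has product 9, which forces (1,1) = 1.
Cage a needs product 9, which forces (1,2) = 3.
Row 1 now contains 3, which forces (1,3) = 2.
The 3 cells of cage a must have product 9, leaving (2,1) = 3.
3 is placed in row 2, which forces (2,3) = 1.
Cage d is a single given cell; hence (3,1) = 2.
Row 3 now contains 2, so (3,2) = 1.
Column 3 now contains 1, leaving (3,3) = 3.
Row 2 already has 1, so (2,2) = 2.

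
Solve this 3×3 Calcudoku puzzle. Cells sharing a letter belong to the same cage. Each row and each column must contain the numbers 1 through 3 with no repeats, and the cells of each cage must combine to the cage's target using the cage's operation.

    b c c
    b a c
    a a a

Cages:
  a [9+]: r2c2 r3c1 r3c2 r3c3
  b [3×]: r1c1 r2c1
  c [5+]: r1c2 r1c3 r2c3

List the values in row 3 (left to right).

2 1 3

Cage a has sum 9, leaving r2c2 = 3.
The two cells of cage b must have product 3, which forces r1c1 = 3.
Row 1 now contains 3; hence r1c3 = 1.
Row 2 now contains 3, so r2c1 = 1.
Column 3 already has 1, which forces r2c3 = 2.
Column 1 already has 1; hence r3c1 = 2.
2 is placed in row 3, which forces r3c2 = 1.
Column 3 already has 2; hence r3c3 = 3.
Row 1 already has 1, so r1c2 = 2.
The full grid is 3 2 1 / 1 3 2 / 2 1 3.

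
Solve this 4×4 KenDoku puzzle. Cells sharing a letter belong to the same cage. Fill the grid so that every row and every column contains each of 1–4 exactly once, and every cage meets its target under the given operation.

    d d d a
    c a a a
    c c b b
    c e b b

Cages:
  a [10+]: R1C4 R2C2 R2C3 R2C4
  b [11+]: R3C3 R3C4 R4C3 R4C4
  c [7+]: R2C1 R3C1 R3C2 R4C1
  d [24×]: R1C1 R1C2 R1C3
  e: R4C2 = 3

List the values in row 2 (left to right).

The 4 cells of cage c must have sum 7, leaving R3C2 = 1.
Cage e is a single given cell, so R4C2 = 3.
The only place for 1 in row 1 is R1C4.
In row 2, 1 can only go at R2C1, so R2C1 = 1.
Cage c needs sum 7; hence R3C1 = 3.
3 is placed in row 3, leaving R3C4 = 2.
Column 1 already has 1, so R4C1 = 2.
Column 4 now contains 2, so R4C4 = 4.
2 is placed in column 1; hence R1C1 = 4.
Cage d has product 24, leaving R1C2 = 2.
The 3 cells of cage d must have product 24, leaving R1C3 = 3.
Column 2 already has 2, which forces R2C2 = 4.
Row 2 now contains 4; hence R2C3 = 2.
4 is placed in column 4, leaving R2C4 = 3.
Row 3 now contains 2; hence R3C3 = 4.
4 is placed in row 4, which forces R4C3 = 1.
Filled in: 4 2 3 1 / 1 4 2 3 / 3 1 4 2 / 2 3 1 4.

1 4 2 3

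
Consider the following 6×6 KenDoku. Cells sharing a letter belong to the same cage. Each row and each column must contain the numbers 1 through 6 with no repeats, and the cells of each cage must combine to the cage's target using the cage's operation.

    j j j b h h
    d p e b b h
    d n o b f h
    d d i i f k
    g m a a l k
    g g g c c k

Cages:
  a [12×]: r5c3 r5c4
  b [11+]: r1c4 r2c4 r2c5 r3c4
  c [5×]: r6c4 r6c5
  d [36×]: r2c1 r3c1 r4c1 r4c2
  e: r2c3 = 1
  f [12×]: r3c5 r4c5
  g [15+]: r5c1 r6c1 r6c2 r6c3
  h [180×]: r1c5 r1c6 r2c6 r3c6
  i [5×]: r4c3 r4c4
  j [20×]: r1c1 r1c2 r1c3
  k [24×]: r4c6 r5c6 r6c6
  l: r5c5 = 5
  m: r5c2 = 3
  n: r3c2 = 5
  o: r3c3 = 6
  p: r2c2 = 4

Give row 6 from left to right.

Cage p is a single given cell, leaving r2c2 = 4.
Cage e is a single given cell, so r2c3 = 1.
Cage n is a single given cell, so r3c2 = 5.
Cage o is a single given cell, leaving r3c3 = 6.
Column 3 already has 1, so r4c3 = 5.
Row 4 now contains 5, leaving r4c4 = 1.
Cage m is given, so r5c2 = 3.
L is a freebie, so r5c5 = 5.
Column 4 now contains 1; hence r6c4 = 5.
Column 5 already has 5, so r6c5 = 1.
Cage j needs product 20; hence r1c1 = 5.
5 is placed in column 2; hence r1c2 = 1.
5 is placed in column 3; hence r1c3 = 4.
Row 1 now contains 4; hence r1c4 = 2.
The 4 cells of cage b must have sum 11, so r2c4 = 3.
Cage b needs sum 11, leaving r2c5 = 2.
The 4 cells of cage d must have product 36; hence r3c1 = 1.
Column 4 already has 2; hence r3c4 = 4.
Row 3 already has 4, leaving r3c5 = 3.
Row 3 now contains 3, so r3c6 = 2.
The two cells of cage a must have product 12, which forces r5c3 = 2.
Cage a needs two cells with product 12; hence r5c4 = 6.
2 is placed in column 3, which forces r6c3 = 3.
3 is placed in column 5, leaving r1c5 = 6.
Cage h has product 180; hence r1c6 = 3.
2 is placed in row 2, leaving r2c1 = 6.
Cage h needs product 180; hence r2c6 = 5.
Cage d has product 36, which forces r4c1 = 3.
Cage d needs product 36, which forces r4c2 = 2.
Cage f's pair has product 12; hence r4c5 = 4.
Row 4 already has 4, leaving r4c6 = 6.
Row 5 now contains 6; hence r5c1 = 4.
Cage k has product 24, which forces r5c6 = 1.
Column 1 already has 6; hence r6c1 = 2.
Column 2 now contains 2, which forces r6c2 = 6.
Column 6 already has 6; hence r6c6 = 4.
The full grid is 5 1 4 2 6 3 / 6 4 1 3 2 5 / 1 5 6 4 3 2 / 3 2 5 1 4 6 / 4 3 2 6 5 1 / 2 6 3 5 1 4.

2 6 3 5 1 4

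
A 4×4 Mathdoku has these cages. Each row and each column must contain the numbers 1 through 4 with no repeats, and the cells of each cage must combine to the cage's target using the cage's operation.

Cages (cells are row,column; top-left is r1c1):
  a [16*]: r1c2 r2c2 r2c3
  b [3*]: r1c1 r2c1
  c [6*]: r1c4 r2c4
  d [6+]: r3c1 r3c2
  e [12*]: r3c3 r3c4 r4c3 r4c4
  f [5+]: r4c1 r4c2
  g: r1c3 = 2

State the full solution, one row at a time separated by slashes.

Cage g is a single given cell, leaving r1c3 = 2.
Row 1 already has 2, leaving r1c4 = 3.
2 is placed in column 3; hence r2c3 = 4.
Column 4 already has 3, which forces r2c4 = 2.
Row 1 already has 3, so r1c1 = 1.
Row 1 already has 2; hence r1c2 = 4.
Cage b's pair has product 3, which forces r2c1 = 3.
Row 2 already has 4, leaving r2c2 = 1.
Column 2 already has 4, leaving r3c2 = 2.
2 is placed in column 2, leaving r4c2 = 3.
Row 4 now contains 3, which forces r4c3 = 1.
Row 4 already has 1, which forces r4c4 = 4.
Row 3 now contains 2; hence r3c1 = 4.
1 is placed in column 3, leaving r3c3 = 3.
Column 4 already has 4, so r3c4 = 1.
Row 4 already has 4; hence r4c1 = 2.

1 4 2 3 / 3 1 4 2 / 4 2 3 1 / 2 3 1 4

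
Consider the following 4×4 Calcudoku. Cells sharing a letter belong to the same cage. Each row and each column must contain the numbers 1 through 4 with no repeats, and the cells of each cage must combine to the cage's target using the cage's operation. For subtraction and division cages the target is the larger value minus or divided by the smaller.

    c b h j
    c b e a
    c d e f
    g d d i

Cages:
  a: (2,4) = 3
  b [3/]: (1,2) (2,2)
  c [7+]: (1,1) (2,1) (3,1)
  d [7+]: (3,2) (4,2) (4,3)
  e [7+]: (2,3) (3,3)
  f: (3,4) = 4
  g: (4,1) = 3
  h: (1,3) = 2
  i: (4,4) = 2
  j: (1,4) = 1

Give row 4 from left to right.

Cage h is a single given cell, so (1,3) = 2.
Cage j is a single given cell, so (1,4) = 1.
A is a freebie, which forces (2,4) = 3.
Cage f is a single given cell, so (3,4) = 4.
Cage g is given; hence (4,1) = 3.
Cage i is a single given cell; hence (4,4) = 2.
Row 1 already has 1, so (1,1) = 4.
Row 1 already has 1, leaving (1,2) = 3.
3 is placed in row 2, so (2,2) = 1.
3 is placed in row 2; hence (2,3) = 4.
Cage d has sum 7, leaving (3,2) = 2.
Row 3 already has 4; hence (3,3) = 3.
Column 2 already has 1; hence (4,2) = 4.
Column 3 already has 4, leaving (4,3) = 1.
Row 2 already has 1, leaving (2,1) = 2.
Row 3 already has 2, which forces (3,1) = 1.
The full grid is 4 3 2 1 / 2 1 4 3 / 1 2 3 4 / 3 4 1 2.

3 4 1 2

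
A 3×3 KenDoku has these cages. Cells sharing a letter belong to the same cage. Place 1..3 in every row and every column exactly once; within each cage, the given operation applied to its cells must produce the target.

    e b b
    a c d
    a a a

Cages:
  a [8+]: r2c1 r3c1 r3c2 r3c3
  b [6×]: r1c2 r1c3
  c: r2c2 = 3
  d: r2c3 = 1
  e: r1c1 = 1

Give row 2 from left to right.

Cage e is given, which forces r1c1 = 1.
Cage a has sum 8; hence r2c1 = 2.
C is a freebie, so r2c2 = 3.
Cage d is given, which forces r2c3 = 1.
1 is placed in column 1, so r3c1 = 3.
Row 3 now contains 3, so r3c3 = 2.
3 is placed in column 2; hence r1c2 = 2.
Column 3 now contains 2, which forces r1c3 = 3.
2 is placed in row 3, leaving r3c2 = 1.
Filled in: 1 2 3 / 2 3 1 / 3 1 2.

2 3 1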